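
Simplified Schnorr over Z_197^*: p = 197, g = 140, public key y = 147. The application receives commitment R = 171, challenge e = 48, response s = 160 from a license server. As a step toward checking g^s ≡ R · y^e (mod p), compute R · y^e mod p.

40

Squares mod 197: 147^1≡147, 147^2≡136, 147^4≡175, 147^8≡90, 147^16≡23, 147^32≡135
48 = 32 + 16, so 147^48 ≡ 135·23 ≡ 150 (mod 197)
R · y^e ≡ 171·150 = 25650 ≡ 40 (mod 197)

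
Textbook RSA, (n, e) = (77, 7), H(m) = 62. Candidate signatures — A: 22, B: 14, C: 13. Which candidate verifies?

C

Candidate A: Squares mod 77: 22^1≡22, 22^2≡22, 22^4≡22; 7 = 4 + 2 + 1, so 22^7 ≡ 22·22·22 ≡ 22 (mod 77)
Candidate B: Squares mod 77: 14^1≡14, 14^2≡42, 14^4≡70; 7 = 4 + 2 + 1, so 14^7 ≡ 70·42·14 ≡ 42 (mod 77)
Candidate C: Squares mod 77: 13^1≡13, 13^2≡15, 13^4≡71; 7 = 4 + 2 + 1, so 13^7 ≡ 71·15·13 ≡ 62 (mod 77)
  → matches H(m) = 62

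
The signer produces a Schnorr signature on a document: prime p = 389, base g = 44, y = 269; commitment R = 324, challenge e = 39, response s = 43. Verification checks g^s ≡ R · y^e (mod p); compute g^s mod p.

311

44^2 = 1936 ≡ 380
44^4 ≡ 380^2 = 144400 ≡ 81
44^8 ≡ 81^2 = 6561 ≡ 337
44^16 ≡ 337^2 = 113569 ≡ 370
44^32 ≡ 370^2 = 136900 ≡ 361
43 = 32 + 8 + 2 + 1, so 44^43 ≡ 361·337·380·44 ≡ 311 (mod 389)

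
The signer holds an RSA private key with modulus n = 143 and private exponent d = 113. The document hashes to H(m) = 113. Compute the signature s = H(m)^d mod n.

16

(H(m))^113 mod 143 = 16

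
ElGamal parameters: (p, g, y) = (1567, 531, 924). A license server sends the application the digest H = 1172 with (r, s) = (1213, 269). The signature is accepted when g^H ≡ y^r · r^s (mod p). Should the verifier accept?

accept

Left side g^H mod p:
531^1172 mod 1567 = 1480
Right side y^r · r^s mod p:
924^1213 mod 1567 = 812
1213^269 mod 1567 = 1399
812·1399 = 1135988 ≡ 1480 (mod 1567)
1480 ≡ 1480 (mod 1567), so the signature is genuine.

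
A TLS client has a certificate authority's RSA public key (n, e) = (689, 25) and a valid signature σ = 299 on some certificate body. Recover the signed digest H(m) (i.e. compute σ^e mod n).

σ^25 mod 689 = 650

650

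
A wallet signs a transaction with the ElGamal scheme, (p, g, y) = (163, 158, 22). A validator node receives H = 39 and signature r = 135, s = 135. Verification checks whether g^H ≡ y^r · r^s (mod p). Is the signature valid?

invalid

Left side g^H mod p:
158^39 mod 163 = 40
Right side y^r · r^s mod p:
22^135 mod 163 = 1
135^135 mod 163 = 1
1·1 = 1 ≡ 1 (mod 163)
40 ≠ 1, so verification fails.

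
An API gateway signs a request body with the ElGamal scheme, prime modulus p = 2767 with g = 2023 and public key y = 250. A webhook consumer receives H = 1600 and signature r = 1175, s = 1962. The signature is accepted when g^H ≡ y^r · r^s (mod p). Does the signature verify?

Left side g^H mod p:
Squares mod 2767: 2023^1≡2023, 2023^2≡136, 2023^4≡1894, 2023^8≡1204, 2023^16≡2475, 2023^32≡2254, 2023^64≡304, 2023^128≡1105, 2023^256≡778, 2023^512≡2078, 2023^1024≡1564
1600 = 1024 + 512 + 64, so 2023^1600 ≡ 1564·2078·304 ≡ 1480 (mod 2767)
Right side y^r · r^s mod p:
Squares mod 2767: 250^1≡250, 250^2≡1626, 250^4≡1391, 250^8≡748, 250^16≡570, 250^32≡1161, 250^64≡392, 250^128≡1479, 250^256≡1511, 250^512≡346, 250^1024≡735
1175 = 1024 + 128 + 16 + 4 + 2 + 1, so 250^1175 ≡ 735·1479·570·1391·1626·250 ≡ 1483 (mod 2767)
Squares mod 2767: 1175^1≡1175, 1175^2≡2659, 1175^4≡596, 1175^8≡1040, 1175^16≡2470, 1175^32≡2432, 1175^64≡1545, 1175^128≡1871, 1175^256≡386, 1175^512≡2345, 1175^1024≡996
1962 = 1024 + 512 + 256 + 128 + 32 + 8 + 2, so 1175^1962 ≡ 996·2345·386·1871·2432·1040·2659 ≡ 257 (mod 2767)
1483·257 = 381131 ≡ 2052 (mod 2767)
1480 ≠ 2052, so verification fails.

does not verify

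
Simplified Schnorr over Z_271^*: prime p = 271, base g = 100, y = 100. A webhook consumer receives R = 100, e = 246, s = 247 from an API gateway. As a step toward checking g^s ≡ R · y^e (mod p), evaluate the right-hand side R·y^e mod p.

244

100^2 = 10000 ≡ 244
100^4 ≡ 244^2 = 59536 ≡ 187
100^8 ≡ 187^2 = 34969 ≡ 10
100^16 ≡ 10^2 = 100
100^32 ≡ 100^2 = 10000 ≡ 244
100^64 ≡ 244^2 = 59536 ≡ 187
100^128 ≡ 187^2 = 34969 ≡ 10
246 = 128 + 64 + 32 + 16 + 4 + 2, so 100^246 ≡ 10·187·244·100·187·244 ≡ 100 (mod 271)
R · y^e ≡ 100·100 = 10000 ≡ 244 (mod 271)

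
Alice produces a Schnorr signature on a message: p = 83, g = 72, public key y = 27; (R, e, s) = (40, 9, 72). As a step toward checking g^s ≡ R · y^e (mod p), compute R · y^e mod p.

64

Squares mod 83: 27^1≡27, 27^2≡65, 27^4≡75, 27^8≡64
9 = 8 + 1, so 27^9 ≡ 64·27 ≡ 68 (mod 83)
R · y^e ≡ 40·68 = 2720 ≡ 64 (mod 83)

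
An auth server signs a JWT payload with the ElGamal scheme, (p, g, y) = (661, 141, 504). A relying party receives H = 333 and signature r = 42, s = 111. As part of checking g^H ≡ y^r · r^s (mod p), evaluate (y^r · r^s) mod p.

Squares mod 661: 504^1≡504, 504^2≡192, 504^4≡509, 504^8≡630, 504^16≡300, 504^32≡104
42 = 32 + 8 + 2, so 504^42 ≡ 104·630·192 ≡ 349 (mod 661)
Squares mod 661: 42^1≡42, 42^2≡442, 42^4≡369, 42^8≡656, 42^16≡25, 42^32≡625, 42^64≡635
111 = 64 + 32 + 8 + 4 + 2 + 1, so 42^111 ≡ 635·625·656·369·442·42 ≡ 85 (mod 661)
y^r · r^s ≡ 349·85 = 29665 ≡ 581 (mod 661)

581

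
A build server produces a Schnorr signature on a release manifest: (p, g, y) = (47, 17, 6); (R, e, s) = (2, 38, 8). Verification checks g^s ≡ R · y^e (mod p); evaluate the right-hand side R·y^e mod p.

4

6^2 = 36
6^4 ≡ 36^2 = 1296 ≡ 27
6^8 ≡ 27^2 = 729 ≡ 24
6^16 ≡ 24^2 = 576 ≡ 12
6^32 ≡ 12^2 = 144 ≡ 3
38 = 32 + 4 + 2, so 6^38 ≡ 3·27·36 ≡ 2 (mod 47)
R · y^e ≡ 2·2 = 4 ≡ 4 (mod 47)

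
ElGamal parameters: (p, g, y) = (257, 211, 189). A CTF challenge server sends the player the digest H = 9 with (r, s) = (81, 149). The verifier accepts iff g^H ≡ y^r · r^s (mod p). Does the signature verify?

Left side g^H mod p:
211^2 = 44521 ≡ 60
211^4 ≡ 60^2 = 3600 ≡ 2
211^8 ≡ 2^2 = 4
9 = 8 + 1, so 211^9 ≡ 4·211 ≡ 73 (mod 257)
Right side y^r · r^s mod p:
189^2 = 35721 ≡ 255
189^4 ≡ 255^2 = 65025 ≡ 4
189^8 ≡ 4^2 = 16
189^16 ≡ 16^2 = 256
189^32 ≡ 256^2 = 65536 ≡ 1
189^64 ≡ 1^2 = 1
81 = 64 + 16 + 1, so 189^81 ≡ 1·256·189 ≡ 68 (mod 257)
81^2 = 6561 ≡ 136
81^4 ≡ 136^2 = 18496 ≡ 249
81^8 ≡ 249^2 = 62001 ≡ 64
81^16 ≡ 64^2 = 4096 ≡ 241
81^32 ≡ 241^2 = 58081 ≡ 256
81^64 ≡ 256^2 = 65536 ≡ 1
81^128 ≡ 1^2 = 1
149 = 128 + 16 + 4 + 1, so 81^149 ≡ 1·241·249·81 ≡ 88 (mod 257)
68·88 = 5984 ≡ 73 (mod 257)
73 ≡ 73 (mod 257), so the signature is genuine.

verifies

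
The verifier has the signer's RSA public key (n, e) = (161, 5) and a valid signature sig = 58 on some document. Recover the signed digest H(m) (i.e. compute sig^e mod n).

sig^5 mod 161 = 18

18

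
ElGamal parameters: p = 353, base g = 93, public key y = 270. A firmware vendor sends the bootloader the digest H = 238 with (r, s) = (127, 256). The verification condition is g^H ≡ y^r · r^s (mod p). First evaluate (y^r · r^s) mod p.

280

Squares mod 353: 270^1≡270, 270^2≡182, 270^4≡295, 270^8≡187, 270^16≡22, 270^32≡131, 270^64≡217
127 = 64 + 32 + 16 + 8 + 4 + 2 + 1, so 270^127 ≡ 217·131·22·187·295·182·270 ≡ 262 (mod 353)
Squares mod 353: 127^1≡127, 127^2≡244, 127^4≡232, 127^8≡168, 127^16≡337, 127^32≡256, 127^64≡231, 127^128≡58, 127^256≡187
127^256 ≡ 187 (mod 353)
y^r · r^s ≡ 262·187 = 48994 ≡ 280 (mod 353)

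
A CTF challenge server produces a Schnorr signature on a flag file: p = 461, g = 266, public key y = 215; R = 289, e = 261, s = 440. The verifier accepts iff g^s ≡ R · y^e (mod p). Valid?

g^s mod p:
266^2 = 70756 ≡ 223
266^4 ≡ 223^2 = 49729 ≡ 402
266^8 ≡ 402^2 = 161604 ≡ 254
266^16 ≡ 254^2 = 64516 ≡ 437
266^32 ≡ 437^2 = 190969 ≡ 115
266^64 ≡ 115^2 = 13225 ≡ 317
266^128 ≡ 317^2 = 100489 ≡ 452
266^256 ≡ 452^2 = 204304 ≡ 81
440 = 256 + 128 + 32 + 16 + 8, so 266^440 ≡ 81·452·115·437·254 ≡ 14 (mod 461)
R · y^e mod p:
215^2 = 46225 ≡ 125
215^4 ≡ 125^2 = 15625 ≡ 412
215^8 ≡ 412^2 = 169744 ≡ 96
215^16 ≡ 96^2 = 9216 ≡ 457
215^32 ≡ 457^2 = 208849 ≡ 16
215^64 ≡ 16^2 = 256
215^128 ≡ 256^2 = 65536 ≡ 74
215^256 ≡ 74^2 = 5476 ≡ 405
261 = 256 + 4 + 1, so 215^261 ≡ 405·412·215 ≡ 341 (mod 461)
289·341 = 98549 ≡ 356 (mod 461)
14 ≠ 356; the check fails.

no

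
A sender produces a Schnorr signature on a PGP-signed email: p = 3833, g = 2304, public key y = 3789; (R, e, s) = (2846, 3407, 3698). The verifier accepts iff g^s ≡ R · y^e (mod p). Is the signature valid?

invalid

g^s mod p:
2304^2 = 5308416 ≡ 3544
2304^4 ≡ 3544^2 = 12559936 ≡ 3028
2304^8 ≡ 3028^2 = 9168784 ≡ 248
2304^16 ≡ 248^2 = 61504 ≡ 176
2304^32 ≡ 176^2 = 30976 ≡ 312
2304^64 ≡ 312^2 = 97344 ≡ 1519
2304^128 ≡ 1519^2 = 2307361 ≡ 3728
2304^256 ≡ 3728^2 = 13897984 ≡ 3359
2304^512 ≡ 3359^2 = 11282881 ≡ 2362
2304^1024 ≡ 2362^2 = 5579044 ≡ 2029
2304^2048 ≡ 2029^2 = 4116841 ≡ 199
3698 = 2048 + 1024 + 512 + 64 + 32 + 16 + 2, so 2304^3698 ≡ 199·2029·2362·1519·312·176·3544 ≡ 2156 (mod 3833)
R · y^e mod p:
3789^2 = 14356521 ≡ 1936
3789^4 ≡ 1936^2 = 3748096 ≡ 3255
3789^8 ≡ 3255^2 = 10595025 ≡ 613
3789^16 ≡ 613^2 = 375769 ≡ 135
3789^32 ≡ 135^2 = 18225 ≡ 2893
3789^64 ≡ 2893^2 = 8369449 ≡ 2010
3789^128 ≡ 2010^2 = 4040100 ≡ 118
3789^256 ≡ 118^2 = 13924 ≡ 2425
3789^512 ≡ 2425^2 = 5880625 ≡ 803
3789^1024 ≡ 803^2 = 644809 ≡ 865
3789^2048 ≡ 865^2 = 748225 ≡ 790
3407 = 2048 + 1024 + 256 + 64 + 8 + 4 + 2 + 1, so 3789^3407 ≡ 790·865·2425·2010·613·3255·1936·3789 ≡ 1716 (mod 3833)
2846·1716 = 4883736 ≡ 494 (mod 3833)
2156 ≠ 494; the check fails.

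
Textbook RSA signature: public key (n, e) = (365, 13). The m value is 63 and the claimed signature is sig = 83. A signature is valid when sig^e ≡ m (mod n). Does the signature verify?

sig^2 ≡ 83^2 = 6889 ≡ 319
sig^4 ≡ 319^2 = 101761 ≡ 291
sig^8 ≡ 291^2 = 84681 ≡ 1
13 = 8 + 4 + 1, so sig^13 ≡ 1·291·83 ≡ 63 (mod 365)
Since 63 equals the digest 63, verification succeeds.

verifies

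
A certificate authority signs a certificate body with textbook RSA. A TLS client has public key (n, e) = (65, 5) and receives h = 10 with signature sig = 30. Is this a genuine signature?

Squares mod 65: sig^1≡30, sig^2≡55, sig^4≡35
5 = 4 + 1, so sig^5 ≡ 35·30 ≡ 10 (mod 65)
10 = h, so the signature checks out.

genuine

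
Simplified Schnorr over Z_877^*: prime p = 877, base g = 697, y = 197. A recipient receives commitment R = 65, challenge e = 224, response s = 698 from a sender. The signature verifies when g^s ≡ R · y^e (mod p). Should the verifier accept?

g^s mod p:
697^2 = 485809 ≡ 828
697^4 ≡ 828^2 = 685584 ≡ 647
697^8 ≡ 647^2 = 418609 ≡ 280
697^16 ≡ 280^2 = 78400 ≡ 347
697^32 ≡ 347^2 = 120409 ≡ 260
697^64 ≡ 260^2 = 67600 ≡ 71
697^128 ≡ 71^2 = 5041 ≡ 656
697^256 ≡ 656^2 = 430336 ≡ 606
697^512 ≡ 606^2 = 367236 ≡ 650
698 = 512 + 128 + 32 + 16 + 8 + 2, so 697^698 ≡ 650·656·260·347·280·828 ≡ 814 (mod 877)
R · y^e mod p:
197^2 = 38809 ≡ 221
197^4 ≡ 221^2 = 48841 ≡ 606
197^8 ≡ 606^2 = 367236 ≡ 650
197^16 ≡ 650^2 = 422500 ≡ 663
197^32 ≡ 663^2 = 439569 ≡ 192
197^64 ≡ 192^2 = 36864 ≡ 30
197^128 ≡ 30^2 = 900 ≡ 23
224 = 128 + 64 + 32, so 197^224 ≡ 23·30·192 ≡ 53 (mod 877)
65·53 = 3445 ≡ 814 (mod 877)
814 ≡ 814 (mod 877); signature holds.

accept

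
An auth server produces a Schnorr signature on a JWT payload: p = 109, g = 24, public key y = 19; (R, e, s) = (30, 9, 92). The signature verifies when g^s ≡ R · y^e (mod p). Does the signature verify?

verifies

g^s mod p:
24^92 mod 109 = 9
R · y^e mod p:
19^9 mod 109 = 33
30·33 = 990 ≡ 9 (mod 109)
9 ≡ 9 (mod 109); signature holds.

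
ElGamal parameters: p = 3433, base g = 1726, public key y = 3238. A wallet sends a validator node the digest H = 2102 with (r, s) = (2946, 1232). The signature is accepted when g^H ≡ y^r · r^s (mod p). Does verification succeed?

passes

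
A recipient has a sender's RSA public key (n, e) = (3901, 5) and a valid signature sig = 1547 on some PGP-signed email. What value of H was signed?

574

sig^2 ≡ 1547^2 = 2393209 ≡ 1896
sig^4 ≡ 1896^2 = 3594816 ≡ 1995
5 = 4 + 1, so sig^5 ≡ 1995·1547 ≡ 574 (mod 3901)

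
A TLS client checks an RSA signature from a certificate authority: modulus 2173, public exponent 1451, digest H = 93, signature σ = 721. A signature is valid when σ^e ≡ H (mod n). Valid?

no

σ^1451 mod 2173 = 1588
σ^1451 mod 2173 = 1588, but H = 93.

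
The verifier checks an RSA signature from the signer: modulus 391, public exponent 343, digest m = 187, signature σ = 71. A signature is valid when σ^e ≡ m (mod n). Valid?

σ^2 ≡ 71^2 = 5041 ≡ 349
σ^4 ≡ 349^2 = 121801 ≡ 200
σ^8 ≡ 200^2 = 40000 ≡ 118
σ^16 ≡ 118^2 = 13924 ≡ 239
σ^32 ≡ 239^2 = 57121 ≡ 35
σ^64 ≡ 35^2 = 1225 ≡ 52
σ^128 ≡ 52^2 = 2704 ≡ 358
σ^256 ≡ 358^2 = 128164 ≡ 307
343 = 256 + 64 + 16 + 4 + 2 + 1, so σ^343 ≡ 307·52·239·200·349·71 ≡ 96 (mod 391)
96 ≠ 187, so verification fails.

no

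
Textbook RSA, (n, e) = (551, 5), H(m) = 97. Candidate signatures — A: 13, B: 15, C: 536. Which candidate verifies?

B

Candidate A: Squares mod 551: 13^1≡13, 13^2≡169, 13^4≡460; 5 = 4 + 1, so 13^5 ≡ 460·13 ≡ 470 (mod 551)
Candidate B: Squares mod 551: 15^1≡15, 15^2≡225, 15^4≡484; 5 = 4 + 1, so 15^5 ≡ 484·15 ≡ 97 (mod 551)
  → matches H(m) = 97
Candidate C: Squares mod 551: 536^1≡536, 536^2≡225, 536^4≡484; 5 = 4 + 1, so 536^5 ≡ 484·536 ≡ 454 (mod 551)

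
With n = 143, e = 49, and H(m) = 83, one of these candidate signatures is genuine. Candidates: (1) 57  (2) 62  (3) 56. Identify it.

1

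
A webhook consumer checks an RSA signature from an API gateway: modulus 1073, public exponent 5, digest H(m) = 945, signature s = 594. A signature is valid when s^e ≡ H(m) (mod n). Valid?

no

Squares mod 1073: s^1≡594, s^2≡892, s^4≡571
5 = 4 + 1, so s^5 ≡ 571·594 ≡ 106 (mod 1073)
106 ≠ 945, so verification fails.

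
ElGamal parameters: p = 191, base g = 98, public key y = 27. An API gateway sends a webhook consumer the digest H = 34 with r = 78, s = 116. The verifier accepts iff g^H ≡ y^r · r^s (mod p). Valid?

Left side g^H mod p:
Squares mod 191: 98^1≡98, 98^2≡54, 98^4≡51, 98^8≡118, 98^16≡172, 98^32≡170
34 = 32 + 2, so 98^34 ≡ 170·54 ≡ 12 (mod 191)
Right side y^r · r^s mod p:
Squares mod 191: 27^1≡27, 27^2≡156, 27^4≡79, 27^8≡129, 27^16≡24, 27^32≡3, 27^64≡9
78 = 64 + 8 + 4 + 2, so 27^78 ≡ 9·129·79·156 ≡ 163 (mod 191)
Squares mod 191: 78^1≡78, 78^2≡163, 78^4≡20, 78^8≡18, 78^16≡133, 78^32≡117, 78^64≡128
116 = 64 + 32 + 16 + 4, so 78^116 ≡ 128·117·133·20 ≡ 54 (mod 191)
163·54 = 8802 ≡ 16 (mod 191)
12 ≠ 16, so verification fails.

no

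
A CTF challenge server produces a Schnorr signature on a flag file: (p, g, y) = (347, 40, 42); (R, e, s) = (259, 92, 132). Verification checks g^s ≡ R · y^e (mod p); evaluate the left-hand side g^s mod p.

40^2 = 1600 ≡ 212
40^4 ≡ 212^2 = 44944 ≡ 181
40^8 ≡ 181^2 = 32761 ≡ 143
40^16 ≡ 143^2 = 20449 ≡ 323
40^32 ≡ 323^2 = 104329 ≡ 229
40^64 ≡ 229^2 = 52441 ≡ 44
40^128 ≡ 44^2 = 1936 ≡ 201
132 = 128 + 4, so 40^132 ≡ 201·181 ≡ 293 (mod 347)

293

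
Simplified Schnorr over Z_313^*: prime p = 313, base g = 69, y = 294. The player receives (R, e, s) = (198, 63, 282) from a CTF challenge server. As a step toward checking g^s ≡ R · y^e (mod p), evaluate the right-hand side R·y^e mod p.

Squares mod 313: 294^1≡294, 294^2≡48, 294^4≡113, 294^8≡249, 294^16≡27, 294^32≡103
63 = 32 + 16 + 8 + 4 + 2 + 1, so 294^63 ≡ 103·27·249·113·48·294 ≡ 150 (mod 313)
R · y^e ≡ 198·150 = 29700 ≡ 278 (mod 313)

278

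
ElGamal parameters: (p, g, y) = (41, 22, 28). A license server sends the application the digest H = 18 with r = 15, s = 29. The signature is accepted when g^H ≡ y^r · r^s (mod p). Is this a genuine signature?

Left side g^H mod p:
22^2 = 484 ≡ 33
22^4 ≡ 33^2 = 1089 ≡ 23
22^8 ≡ 23^2 = 529 ≡ 37
22^16 ≡ 37^2 = 1369 ≡ 16
18 = 16 + 2, so 22^18 ≡ 16·33 ≡ 36 (mod 41)
Right side y^r · r^s mod p:
28^2 = 784 ≡ 5
28^4 ≡ 5^2 = 25
28^8 ≡ 25^2 = 625 ≡ 10
15 = 8 + 4 + 2 + 1, so 28^15 ≡ 10·25·5·28 ≡ 27 (mod 41)
15^2 = 225 ≡ 20
15^4 ≡ 20^2 = 400 ≡ 31
15^8 ≡ 31^2 = 961 ≡ 18
15^16 ≡ 18^2 = 324 ≡ 37
29 = 16 + 8 + 4 + 1, so 15^29 ≡ 37·18·31·15 ≡ 17 (mod 41)
27·17 = 459 ≡ 8 (mod 41)
36 ≠ 8, so verification fails.

forged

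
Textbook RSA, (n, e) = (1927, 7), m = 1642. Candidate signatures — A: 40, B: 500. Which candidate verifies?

B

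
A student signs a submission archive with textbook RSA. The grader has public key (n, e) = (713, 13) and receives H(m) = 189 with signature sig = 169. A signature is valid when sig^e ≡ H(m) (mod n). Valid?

sig^2 ≡ 169^2 = 28561 ≡ 41
sig^4 ≡ 41^2 = 1681 ≡ 255
sig^8 ≡ 255^2 = 65025 ≡ 142
13 = 8 + 4 + 1, so sig^13 ≡ 142·255·169 ≡ 524 (mod 713)
The recovered value 524 does not match the digest 189.

no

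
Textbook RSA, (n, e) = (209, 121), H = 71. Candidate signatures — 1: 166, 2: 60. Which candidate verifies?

Candidate 1: 166^2 = 27556 ≡ 177; 166^4 ≡ 177^2 = 31329 ≡ 188; 166^8 ≡ 188^2 = 35344 ≡ 23; 166^16 ≡ 23^2 = 529 ≡ 111; 166^32 ≡ 111^2 = 12321 ≡ 199; 166^64 ≡ 199^2 = 39601 ≡ 100; 121 = 64 + 32 + 16 + 8 + 1, so 166^121 ≡ 100·199·111·23·166 ≡ 78 (mod 209)
Candidate 2: 60^2 = 3600 ≡ 47; 60^4 ≡ 47^2 = 2209 ≡ 119; 60^8 ≡ 119^2 = 14161 ≡ 158; 60^16 ≡ 158^2 = 24964 ≡ 93; 60^32 ≡ 93^2 = 8649 ≡ 80; 60^64 ≡ 80^2 = 6400 ≡ 130; 121 = 64 + 32 + 16 + 8 + 1, so 60^121 ≡ 130·80·93·158·60 ≡ 71 (mod 209)
  → matches H = 71

2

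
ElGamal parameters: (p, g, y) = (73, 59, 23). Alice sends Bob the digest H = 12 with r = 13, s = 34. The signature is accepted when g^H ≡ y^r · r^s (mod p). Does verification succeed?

fails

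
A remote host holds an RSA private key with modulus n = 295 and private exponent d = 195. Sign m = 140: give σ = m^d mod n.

35

m^195 mod 295 = 35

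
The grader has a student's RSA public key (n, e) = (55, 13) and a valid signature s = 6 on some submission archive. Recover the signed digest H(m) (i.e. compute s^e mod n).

51

s^2 ≡ 6^2 = 36
s^4 ≡ 36^2 = 1296 ≡ 31
s^8 ≡ 31^2 = 961 ≡ 26
13 = 8 + 4 + 1, so s^13 ≡ 26·31·6 ≡ 51 (mod 55)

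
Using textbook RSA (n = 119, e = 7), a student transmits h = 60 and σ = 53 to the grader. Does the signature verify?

verifies

σ^2 ≡ 53^2 = 2809 ≡ 72
σ^4 ≡ 72^2 = 5184 ≡ 67
7 = 4 + 2 + 1, so σ^7 ≡ 67·72·53 ≡ 60 (mod 119)
Since 60 equals the digest 60, verification succeeds.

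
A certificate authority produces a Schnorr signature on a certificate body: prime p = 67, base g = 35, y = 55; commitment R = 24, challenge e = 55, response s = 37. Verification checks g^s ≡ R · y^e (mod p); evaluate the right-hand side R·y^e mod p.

26

55^2 = 3025 ≡ 10
55^4 ≡ 10^2 = 100 ≡ 33
55^8 ≡ 33^2 = 1089 ≡ 17
55^16 ≡ 17^2 = 289 ≡ 21
55^32 ≡ 21^2 = 441 ≡ 39
55 = 32 + 16 + 4 + 2 + 1, so 55^55 ≡ 39·21·33·10·55 ≡ 29 (mod 67)
R · y^e ≡ 24·29 = 696 ≡ 26 (mod 67)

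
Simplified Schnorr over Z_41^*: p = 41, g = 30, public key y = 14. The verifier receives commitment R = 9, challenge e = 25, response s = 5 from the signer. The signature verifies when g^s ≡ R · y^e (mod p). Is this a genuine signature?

forged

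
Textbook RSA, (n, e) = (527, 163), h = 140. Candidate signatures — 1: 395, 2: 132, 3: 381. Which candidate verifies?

2

Candidate 1: 395^163 mod 527 = 387
Candidate 2: 132^163 mod 527 = 140
  → matches h = 140
Candidate 3: 381^163 mod 527 = 173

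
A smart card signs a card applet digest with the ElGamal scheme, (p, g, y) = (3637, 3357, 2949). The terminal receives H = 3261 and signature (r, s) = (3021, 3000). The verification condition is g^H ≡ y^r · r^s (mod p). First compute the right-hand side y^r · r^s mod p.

3582

2949^2 = 8696601 ≡ 534
2949^4 ≡ 534^2 = 285156 ≡ 1470
2949^8 ≡ 1470^2 = 2160900 ≡ 522
2949^16 ≡ 522^2 = 272484 ≡ 3346
2949^32 ≡ 3346^2 = 11195716 ≡ 1030
2949^64 ≡ 1030^2 = 1060900 ≡ 2533
2949^128 ≡ 2533^2 = 6416089 ≡ 421
2949^256 ≡ 421^2 = 177241 ≡ 2665
2949^512 ≡ 2665^2 = 7102225 ≡ 2801
2949^1024 ≡ 2801^2 = 7845601 ≡ 592
2949^2048 ≡ 592^2 = 350464 ≡ 1312
3021 = 2048 + 512 + 256 + 128 + 64 + 8 + 4 + 1, so 2949^3021 ≡ 1312·2801·2665·421·2533·522·1470·2949 ≡ 2715 (mod 3637)
3021^2 = 9126441 ≡ 1208
3021^4 ≡ 1208^2 = 1459264 ≡ 827
3021^8 ≡ 827^2 = 683929 ≡ 173
3021^16 ≡ 173^2 = 29929 ≡ 833
3021^32 ≡ 833^2 = 693889 ≡ 2859
3021^64 ≡ 2859^2 = 8173881 ≡ 1542
3021^128 ≡ 1542^2 = 2377764 ≡ 2803
3021^256 ≡ 2803^2 = 7856809 ≡ 889
3021^512 ≡ 889^2 = 790321 ≡ 1092
3021^1024 ≡ 1092^2 = 1192464 ≡ 3165
3021^2048 ≡ 3165^2 = 10017225 ≡ 927
3000 = 2048 + 512 + 256 + 128 + 32 + 16 + 8, so 3021^3000 ≡ 927·1092·889·2803·2859·833·173 ≡ 3570 (mod 3637)
y^r · r^s ≡ 2715·3570 = 9692550 ≡ 3582 (mod 3637)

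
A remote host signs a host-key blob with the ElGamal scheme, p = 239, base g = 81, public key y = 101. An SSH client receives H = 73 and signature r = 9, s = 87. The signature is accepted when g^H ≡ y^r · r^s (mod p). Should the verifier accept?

reject

Left side g^H mod p:
81^2 = 6561 ≡ 108
81^4 ≡ 108^2 = 11664 ≡ 192
81^8 ≡ 192^2 = 36864 ≡ 58
81^16 ≡ 58^2 = 3364 ≡ 18
81^32 ≡ 18^2 = 324 ≡ 85
81^64 ≡ 85^2 = 7225 ≡ 55
73 = 64 + 8 + 1, so 81^73 ≡ 55·58·81 ≡ 31 (mod 239)
Right side y^r · r^s mod p:
101^2 = 10201 ≡ 163
101^4 ≡ 163^2 = 26569 ≡ 40
101^8 ≡ 40^2 = 1600 ≡ 166
9 = 8 + 1, so 101^9 ≡ 166·101 ≡ 36 (mod 239)
9^2 = 81
9^4 ≡ 81^2 = 6561 ≡ 108
9^8 ≡ 108^2 = 11664 ≡ 192
9^16 ≡ 192^2 = 36864 ≡ 58
9^32 ≡ 58^2 = 3364 ≡ 18
9^64 ≡ 18^2 = 324 ≡ 85
87 = 64 + 16 + 4 + 2 + 1, so 9^87 ≡ 85·58·108·81·9 ≡ 93 (mod 239)
36·93 = 3348 ≡ 2 (mod 239)
31 ≠ 2, so verification fails.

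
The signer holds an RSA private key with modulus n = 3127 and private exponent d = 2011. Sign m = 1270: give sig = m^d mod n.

m^2011 mod 3127 = 2102

2102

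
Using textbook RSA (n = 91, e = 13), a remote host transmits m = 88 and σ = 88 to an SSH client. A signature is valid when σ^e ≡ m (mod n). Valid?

yes

Squares mod 91: σ^1≡88, σ^2≡9, σ^4≡81, σ^8≡9
13 = 8 + 4 + 1, so σ^13 ≡ 9·81·88 ≡ 88 (mod 91)
σ^13 mod 91 = 88 matches m.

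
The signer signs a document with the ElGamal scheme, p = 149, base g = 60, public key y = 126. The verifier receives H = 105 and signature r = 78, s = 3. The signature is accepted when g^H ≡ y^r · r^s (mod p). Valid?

Left side g^H mod p:
60^2 = 3600 ≡ 24
60^4 ≡ 24^2 = 576 ≡ 129
60^8 ≡ 129^2 = 16641 ≡ 102
60^16 ≡ 102^2 = 10404 ≡ 123
60^32 ≡ 123^2 = 15129 ≡ 80
60^64 ≡ 80^2 = 6400 ≡ 142
105 = 64 + 32 + 8 + 1, so 60^105 ≡ 142·80·102·60 ≡ 98 (mod 149)
Right side y^r · r^s mod p:
126^2 = 15876 ≡ 82
126^4 ≡ 82^2 = 6724 ≡ 19
126^8 ≡ 19^2 = 361 ≡ 63
126^16 ≡ 63^2 = 3969 ≡ 95
126^32 ≡ 95^2 = 9025 ≡ 85
126^64 ≡ 85^2 = 7225 ≡ 73
78 = 64 + 8 + 4 + 2, so 126^78 ≡ 73·63·19·82 ≡ 130 (mod 149)
78^2 = 6084 ≡ 124
3 = 2 + 1, so 78^3 ≡ 124·78 ≡ 136 (mod 149)
130·136 = 17680 ≡ 98 (mod 149)
98 ≡ 98 (mod 149), so the signature is genuine.

yes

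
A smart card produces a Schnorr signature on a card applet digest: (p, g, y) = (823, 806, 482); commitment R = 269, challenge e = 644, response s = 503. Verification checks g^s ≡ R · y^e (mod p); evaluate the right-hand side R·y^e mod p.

15

482^2 = 232324 ≡ 238
482^4 ≡ 238^2 = 56644 ≡ 680
482^8 ≡ 680^2 = 462400 ≡ 697
482^16 ≡ 697^2 = 485809 ≡ 239
482^32 ≡ 239^2 = 57121 ≡ 334
482^64 ≡ 334^2 = 111556 ≡ 451
482^128 ≡ 451^2 = 203401 ≡ 120
482^256 ≡ 120^2 = 14400 ≡ 409
482^512 ≡ 409^2 = 167281 ≡ 212
644 = 512 + 128 + 4, so 482^644 ≡ 212·120·680 ≡ 563 (mod 823)
R · y^e ≡ 269·563 = 151447 ≡ 15 (mod 823)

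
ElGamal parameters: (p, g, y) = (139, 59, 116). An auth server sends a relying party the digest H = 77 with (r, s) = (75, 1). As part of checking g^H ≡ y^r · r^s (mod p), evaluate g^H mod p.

94

59^2 = 3481 ≡ 6
59^4 ≡ 6^2 = 36
59^8 ≡ 36^2 = 1296 ≡ 45
59^16 ≡ 45^2 = 2025 ≡ 79
59^32 ≡ 79^2 = 6241 ≡ 125
59^64 ≡ 125^2 = 15625 ≡ 57
77 = 64 + 8 + 4 + 1, so 59^77 ≡ 57·45·36·59 ≡ 94 (mod 139)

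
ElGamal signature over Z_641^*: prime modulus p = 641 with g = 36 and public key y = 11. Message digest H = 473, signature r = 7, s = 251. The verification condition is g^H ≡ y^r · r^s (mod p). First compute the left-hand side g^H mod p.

467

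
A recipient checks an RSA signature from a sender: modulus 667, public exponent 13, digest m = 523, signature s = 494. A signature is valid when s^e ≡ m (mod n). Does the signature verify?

s^2 ≡ 494^2 = 244036 ≡ 581
s^4 ≡ 581^2 = 337561 ≡ 59
s^8 ≡ 59^2 = 3481 ≡ 146
13 = 8 + 4 + 1, so s^13 ≡ 146·59·494 ≡ 523 (mod 667)
s^13 mod 667 = 523 matches m.

verifies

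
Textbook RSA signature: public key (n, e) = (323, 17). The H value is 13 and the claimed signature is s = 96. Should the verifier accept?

reject

s^2 ≡ 96^2 = 9216 ≡ 172
s^4 ≡ 172^2 = 29584 ≡ 191
s^8 ≡ 191^2 = 36481 ≡ 305
s^16 ≡ 305^2 = 93025 ≡ 1
17 = 16 + 1, so s^17 ≡ 1·96 ≡ 96 (mod 323)
s^17 mod 323 = 96, but H = 13.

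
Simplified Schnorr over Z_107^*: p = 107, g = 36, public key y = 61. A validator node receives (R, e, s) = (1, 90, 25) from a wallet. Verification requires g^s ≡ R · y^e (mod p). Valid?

g^s mod p:
36^2 = 1296 ≡ 12
36^4 ≡ 12^2 = 144 ≡ 37
36^8 ≡ 37^2 = 1369 ≡ 85
36^16 ≡ 85^2 = 7225 ≡ 56
25 = 16 + 8 + 1, so 36^25 ≡ 56·85·36 ≡ 53 (mod 107)
R · y^e mod p:
61^2 = 3721 ≡ 83
61^4 ≡ 83^2 = 6889 ≡ 41
61^8 ≡ 41^2 = 1681 ≡ 76
61^16 ≡ 76^2 = 5776 ≡ 105
61^32 ≡ 105^2 = 11025 ≡ 4
61^64 ≡ 4^2 = 16
90 = 64 + 16 + 8 + 2, so 61^90 ≡ 16·105·76·83 ≡ 53 (mod 107)
1·53 = 53 ≡ 53 (mod 107)
53 ≡ 53 (mod 107); signature holds.

yes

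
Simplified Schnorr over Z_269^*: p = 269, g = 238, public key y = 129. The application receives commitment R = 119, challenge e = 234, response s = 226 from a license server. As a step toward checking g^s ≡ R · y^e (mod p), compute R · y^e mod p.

129^2 = 16641 ≡ 232
129^4 ≡ 232^2 = 53824 ≡ 24
129^8 ≡ 24^2 = 576 ≡ 38
129^16 ≡ 38^2 = 1444 ≡ 99
129^32 ≡ 99^2 = 9801 ≡ 117
129^64 ≡ 117^2 = 13689 ≡ 239
129^128 ≡ 239^2 = 57121 ≡ 93
234 = 128 + 64 + 32 + 8 + 2, so 129^234 ≡ 93·239·117·38·232 ≡ 43 (mod 269)
R · y^e ≡ 119·43 = 5117 ≡ 6 (mod 269)

6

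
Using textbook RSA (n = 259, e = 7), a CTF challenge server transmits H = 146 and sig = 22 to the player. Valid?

Squares mod 259: sig^1≡22, sig^2≡225, sig^4≡120
7 = 4 + 2 + 1, so sig^7 ≡ 120·225·22 ≡ 113 (mod 259)
The recovered value 113 does not match the digest 146.

no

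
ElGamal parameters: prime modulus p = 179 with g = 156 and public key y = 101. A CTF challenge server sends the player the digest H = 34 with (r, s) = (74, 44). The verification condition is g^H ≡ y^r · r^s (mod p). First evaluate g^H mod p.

156^2 = 24336 ≡ 171
156^4 ≡ 171^2 = 29241 ≡ 64
156^8 ≡ 64^2 = 4096 ≡ 158
156^16 ≡ 158^2 = 24964 ≡ 83
156^32 ≡ 83^2 = 6889 ≡ 87
34 = 32 + 2, so 156^34 ≡ 87·171 ≡ 20 (mod 179)

20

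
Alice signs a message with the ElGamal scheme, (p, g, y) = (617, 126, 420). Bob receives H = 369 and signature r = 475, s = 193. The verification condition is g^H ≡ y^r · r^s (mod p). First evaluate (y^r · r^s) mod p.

420^475 mod 617 = 451
475^193 mod 617 = 62
y^r · r^s ≡ 451·62 = 27962 ≡ 197 (mod 617)

197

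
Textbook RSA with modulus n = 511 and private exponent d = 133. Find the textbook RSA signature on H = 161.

245

H^2 ≡ 161^2 = 25921 ≡ 371
H^4 ≡ 371^2 = 137641 ≡ 182
H^8 ≡ 182^2 = 33124 ≡ 420
H^16 ≡ 420^2 = 176400 ≡ 105
H^32 ≡ 105^2 = 11025 ≡ 294
H^64 ≡ 294^2 = 86436 ≡ 77
H^128 ≡ 77^2 = 5929 ≡ 308
133 = 128 + 4 + 1, so H^133 ≡ 308·182·161 ≡ 245 (mod 511)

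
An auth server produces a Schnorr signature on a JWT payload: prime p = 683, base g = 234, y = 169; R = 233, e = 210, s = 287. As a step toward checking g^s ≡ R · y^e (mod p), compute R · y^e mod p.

376

169^2 = 28561 ≡ 558
169^4 ≡ 558^2 = 311364 ≡ 599
169^8 ≡ 599^2 = 358801 ≡ 226
169^16 ≡ 226^2 = 51076 ≡ 534
169^32 ≡ 534^2 = 285156 ≡ 345
169^64 ≡ 345^2 = 119025 ≡ 183
169^128 ≡ 183^2 = 33489 ≡ 22
210 = 128 + 64 + 16 + 2, so 169^210 ≡ 22·183·534·558 ≡ 412 (mod 683)
R · y^e ≡ 233·412 = 95996 ≡ 376 (mod 683)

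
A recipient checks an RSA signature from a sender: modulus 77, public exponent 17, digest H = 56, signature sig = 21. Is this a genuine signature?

sig^2 ≡ 21^2 = 441 ≡ 56
sig^4 ≡ 56^2 = 3136 ≡ 56
sig^8 ≡ 56^2 = 3136 ≡ 56
sig^16 ≡ 56^2 = 3136 ≡ 56
17 = 16 + 1, so sig^17 ≡ 56·21 ≡ 21 (mod 77)
21 ≠ 56, so verification fails.

forged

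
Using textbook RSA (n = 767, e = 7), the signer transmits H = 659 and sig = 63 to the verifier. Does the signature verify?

does not verify

sig^7 mod 767 = 41
sig^7 mod 767 = 41, but H = 659.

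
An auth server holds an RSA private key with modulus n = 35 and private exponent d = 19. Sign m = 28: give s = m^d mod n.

Squares mod 35: m^1≡28, m^2≡14, m^4≡21, m^8≡21, m^16≡21
19 = 16 + 2 + 1, so m^19 ≡ 21·14·28 ≡ 7 (mod 35)

7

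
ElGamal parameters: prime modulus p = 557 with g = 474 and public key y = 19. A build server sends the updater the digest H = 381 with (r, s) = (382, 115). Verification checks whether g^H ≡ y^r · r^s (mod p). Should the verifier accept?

Left side g^H mod p:
474^2 = 224676 ≡ 205
474^4 ≡ 205^2 = 42025 ≡ 250
474^8 ≡ 250^2 = 62500 ≡ 116
474^16 ≡ 116^2 = 13456 ≡ 88
474^32 ≡ 88^2 = 7744 ≡ 503
474^64 ≡ 503^2 = 253009 ≡ 131
474^128 ≡ 131^2 = 17161 ≡ 451
474^256 ≡ 451^2 = 203401 ≡ 96
381 = 256 + 64 + 32 + 16 + 8 + 4 + 1, so 474^381 ≡ 96·131·503·88·116·250·474 ≡ 384 (mod 557)
Right side y^r · r^s mod p:
19^2 = 361
19^4 ≡ 361^2 = 130321 ≡ 540
19^8 ≡ 540^2 = 291600 ≡ 289
19^16 ≡ 289^2 = 83521 ≡ 528
19^32 ≡ 528^2 = 278784 ≡ 284
19^64 ≡ 284^2 = 80656 ≡ 448
19^128 ≡ 448^2 = 200704 ≡ 184
19^256 ≡ 184^2 = 33856 ≡ 436
382 = 256 + 64 + 32 + 16 + 8 + 4 + 2, so 19^382 ≡ 436·448·284·528·289·540·361 ≡ 250 (mod 557)
382^2 = 145924 ≡ 547
382^4 ≡ 547^2 = 299209 ≡ 100
382^8 ≡ 100^2 = 10000 ≡ 531
382^16 ≡ 531^2 = 281961 ≡ 119
382^32 ≡ 119^2 = 14161 ≡ 236
382^64 ≡ 236^2 = 55696 ≡ 553
115 = 64 + 32 + 16 + 2 + 1, so 382^115 ≡ 553·236·119·547·382 ≡ 137 (mod 557)
250·137 = 34250 ≡ 273 (mod 557)
384 ≠ 273, so verification fails.

reject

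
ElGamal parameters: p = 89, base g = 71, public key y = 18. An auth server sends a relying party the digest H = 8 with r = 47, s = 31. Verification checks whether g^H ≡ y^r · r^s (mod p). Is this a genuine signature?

genuine

Left side g^H mod p:
71^2 = 5041 ≡ 57
71^4 ≡ 57^2 = 3249 ≡ 45
71^8 ≡ 45^2 = 2025 ≡ 67
Right side y^r · r^s mod p:
18^2 = 324 ≡ 57
18^4 ≡ 57^2 = 3249 ≡ 45
18^8 ≡ 45^2 = 2025 ≡ 67
18^16 ≡ 67^2 = 4489 ≡ 39
18^32 ≡ 39^2 = 1521 ≡ 8
47 = 32 + 8 + 4 + 2 + 1, so 18^47 ≡ 8·67·45·57·18 ≡ 47 (mod 89)
47^2 = 2209 ≡ 73
47^4 ≡ 73^2 = 5329 ≡ 78
47^8 ≡ 78^2 = 6084 ≡ 32
47^16 ≡ 32^2 = 1024 ≡ 45
31 = 16 + 8 + 4 + 2 + 1, so 47^31 ≡ 45·32·78·73·47 ≡ 9 (mod 89)
47·9 = 423 ≡ 67 (mod 89)
67 ≡ 67 (mod 89), so the signature is genuine.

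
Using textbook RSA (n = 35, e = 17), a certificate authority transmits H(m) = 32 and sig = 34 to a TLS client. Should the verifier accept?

reject

sig^2 ≡ 34^2 = 1156 ≡ 1
sig^4 ≡ 1^2 = 1
sig^8 ≡ 1^2 = 1
sig^16 ≡ 1^2 = 1
17 = 16 + 1, so sig^17 ≡ 1·34 ≡ 34 (mod 35)
sig^17 mod 35 = 34, but H(m) = 32.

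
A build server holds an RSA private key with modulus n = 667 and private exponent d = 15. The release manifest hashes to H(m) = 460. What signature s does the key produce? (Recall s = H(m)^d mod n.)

Squares mod 667: (H(m))^1≡460, (H(m))^2≡161, (H(m))^4≡575, (H(m))^8≡460
15 = 8 + 4 + 2 + 1, so (H(m))^15 ≡ 460·575·161·460 ≡ 460 (mod 667)

460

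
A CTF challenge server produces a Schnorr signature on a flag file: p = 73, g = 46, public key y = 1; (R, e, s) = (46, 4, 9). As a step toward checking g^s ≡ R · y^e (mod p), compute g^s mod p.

46^9 mod 73 = 46

46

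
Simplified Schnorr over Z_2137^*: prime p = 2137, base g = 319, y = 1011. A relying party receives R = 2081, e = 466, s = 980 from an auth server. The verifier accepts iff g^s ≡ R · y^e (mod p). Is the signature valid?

valid

g^s mod p:
Squares mod 2137: 319^1≡319, 319^2≡1322, 319^4≡1755, 319^8≡608, 319^16≡2100, 319^32≡1369, 319^64≡12, 319^128≡144, 319^256≡1503, 319^512≡200
980 = 512 + 256 + 128 + 64 + 16 + 4, so 319^980 ≡ 200·1503·144·12·2100·1755 ≡ 319 (mod 2137)
R · y^e mod p:
Squares mod 2137: 1011^1≡1011, 1011^2≡635, 1011^4≡1469, 1011^8≡1728, 1011^16≡595, 1011^32≡1420, 1011^64≡1209, 1011^128≡2110, 1011^256≡729
466 = 256 + 128 + 64 + 16 + 2, so 1011^466 ≡ 729·2110·1209·595·635 ≡ 872 (mod 2137)
2081·872 = 1814632 ≡ 319 (mod 2137)
319 ≡ 319 (mod 2137); signature holds.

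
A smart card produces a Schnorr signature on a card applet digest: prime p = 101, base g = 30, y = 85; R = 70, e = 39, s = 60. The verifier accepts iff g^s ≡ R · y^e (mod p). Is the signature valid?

valid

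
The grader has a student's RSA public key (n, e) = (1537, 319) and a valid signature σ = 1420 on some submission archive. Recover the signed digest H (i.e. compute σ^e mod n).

28

σ^2 ≡ 1420^2 = 2016400 ≡ 1393
σ^4 ≡ 1393^2 = 1940449 ≡ 755
σ^8 ≡ 755^2 = 570025 ≡ 1335
σ^16 ≡ 1335^2 = 1782225 ≡ 842
σ^32 ≡ 842^2 = 708964 ≡ 407
σ^64 ≡ 407^2 = 165649 ≡ 1190
σ^128 ≡ 1190^2 = 1416100 ≡ 523
σ^256 ≡ 523^2 = 273529 ≡ 1480
319 = 256 + 32 + 16 + 8 + 4 + 2 + 1, so σ^319 ≡ 1480·407·842·1335·755·1393·1420 ≡ 28 (mod 1537)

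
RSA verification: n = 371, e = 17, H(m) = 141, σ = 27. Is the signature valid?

σ^2 ≡ 27^2 = 729 ≡ 358
σ^4 ≡ 358^2 = 128164 ≡ 169
σ^8 ≡ 169^2 = 28561 ≡ 365
σ^16 ≡ 365^2 = 133225 ≡ 36
17 = 16 + 1, so σ^17 ≡ 36·27 ≡ 230 (mod 371)
σ^17 mod 371 = 230, but H(m) = 141.

invalid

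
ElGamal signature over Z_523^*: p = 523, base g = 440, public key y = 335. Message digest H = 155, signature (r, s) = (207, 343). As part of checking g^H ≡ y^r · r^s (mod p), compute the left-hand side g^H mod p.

110

Squares mod 523: 440^1≡440, 440^2≡90, 440^4≡255, 440^8≡173, 440^16≡118, 440^32≡326, 440^64≡107, 440^128≡466
155 = 128 + 16 + 8 + 2 + 1, so 440^155 ≡ 466·118·173·90·440 ≡ 110 (mod 523)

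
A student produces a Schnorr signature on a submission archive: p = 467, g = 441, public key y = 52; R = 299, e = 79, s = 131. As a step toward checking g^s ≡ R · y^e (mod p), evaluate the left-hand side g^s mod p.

189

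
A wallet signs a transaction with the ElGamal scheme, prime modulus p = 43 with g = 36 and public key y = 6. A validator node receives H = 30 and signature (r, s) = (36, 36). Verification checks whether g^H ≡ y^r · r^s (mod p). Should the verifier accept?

Left side g^H mod p:
36^30 mod 43 = 1
Right side y^r · r^s mod p:
6^36 mod 43 = 1
36^36 mod 43 = 1
1·1 = 1 ≡ 1 (mod 43)
1 ≡ 1 (mod 43), so the signature is genuine.

accept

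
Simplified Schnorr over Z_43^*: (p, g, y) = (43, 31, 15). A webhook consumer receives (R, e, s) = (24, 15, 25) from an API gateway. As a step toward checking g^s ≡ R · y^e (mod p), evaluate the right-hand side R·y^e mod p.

10

15^15 mod 43 = 4
R · y^e ≡ 24·4 = 96 ≡ 10 (mod 43)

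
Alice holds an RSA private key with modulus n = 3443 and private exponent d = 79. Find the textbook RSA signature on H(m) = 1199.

2431

Squares mod 3443: (H(m))^1≡1199, (H(m))^2≡1870, (H(m))^4≡2255, (H(m))^8≡3157, (H(m))^16≡2607, (H(m))^32≡3410, (H(m))^64≡1089
79 = 64 + 8 + 4 + 2 + 1, so (H(m))^79 ≡ 1089·3157·2255·1870·1199 ≡ 2431 (mod 3443)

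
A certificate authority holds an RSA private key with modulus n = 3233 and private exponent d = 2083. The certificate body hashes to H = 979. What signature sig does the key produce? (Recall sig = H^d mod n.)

H^2 ≡ 979^2 = 958441 ≡ 1473
H^4 ≡ 1473^2 = 2169729 ≡ 386
H^8 ≡ 386^2 = 148996 ≡ 278
H^16 ≡ 278^2 = 77284 ≡ 2925
H^32 ≡ 2925^2 = 8555625 ≡ 1107
H^64 ≡ 1107^2 = 1225449 ≡ 142
H^128 ≡ 142^2 = 20164 ≡ 766
H^256 ≡ 766^2 = 586756 ≡ 1583
H^512 ≡ 1583^2 = 2505889 ≡ 314
H^1024 ≡ 314^2 = 98596 ≡ 1606
H^2048 ≡ 1606^2 = 2579236 ≡ 2535
2083 = 2048 + 32 + 2 + 1, so H^2083 ≡ 2535·1107·1473·979 ≡ 149 (mod 3233)

149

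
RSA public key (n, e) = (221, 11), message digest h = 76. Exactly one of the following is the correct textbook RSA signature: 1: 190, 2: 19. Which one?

2

Candidate 1: Squares mod 221: 190^1≡190, 190^2≡77, 190^4≡183, 190^8≡118; 11 = 8 + 2 + 1, so 190^11 ≡ 118·77·190 ≡ 109 (mod 221)
Candidate 2: Squares mod 221: 19^1≡19, 19^2≡140, 19^4≡152, 19^8≡120; 11 = 8 + 2 + 1, so 19^11 ≡ 120·140·19 ≡ 76 (mod 221)
  → matches h = 76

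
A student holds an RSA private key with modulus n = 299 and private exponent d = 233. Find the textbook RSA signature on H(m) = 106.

(H(m))^2 ≡ 106^2 = 11236 ≡ 173
(H(m))^4 ≡ 173^2 = 29929 ≡ 29
(H(m))^8 ≡ 29^2 = 841 ≡ 243
(H(m))^16 ≡ 243^2 = 59049 ≡ 146
(H(m))^32 ≡ 146^2 = 21316 ≡ 87
(H(m))^64 ≡ 87^2 = 7569 ≡ 94
(H(m))^128 ≡ 94^2 = 8836 ≡ 165
233 = 128 + 64 + 32 + 8 + 1, so (H(m))^233 ≡ 165·94·87·243·106 ≡ 149 (mod 299)

149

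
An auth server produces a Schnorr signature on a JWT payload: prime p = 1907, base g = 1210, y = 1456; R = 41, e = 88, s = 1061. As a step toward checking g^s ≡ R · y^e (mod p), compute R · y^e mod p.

227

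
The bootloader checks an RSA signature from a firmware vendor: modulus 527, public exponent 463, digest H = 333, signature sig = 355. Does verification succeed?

fails

Squares mod 527: sig^1≡355, sig^2≡72, sig^4≡441, sig^8≡18, sig^16≡324, sig^32≡103, sig^64≡69, sig^128≡18, sig^256≡324
463 = 256 + 128 + 64 + 8 + 4 + 2 + 1, so sig^463 ≡ 324·18·69·18·441·72·355 ≡ 59 (mod 527)
sig^463 mod 527 = 59, but H = 333.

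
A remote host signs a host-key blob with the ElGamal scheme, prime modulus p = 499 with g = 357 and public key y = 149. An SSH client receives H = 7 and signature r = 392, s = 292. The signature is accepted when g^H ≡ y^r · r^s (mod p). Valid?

no

Left side g^H mod p:
357^2 = 127449 ≡ 204
357^4 ≡ 204^2 = 41616 ≡ 199
7 = 4 + 2 + 1, so 357^7 ≡ 199·204·357 ≡ 315 (mod 499)
Right side y^r · r^s mod p:
149^2 = 22201 ≡ 245
149^4 ≡ 245^2 = 60025 ≡ 145
149^8 ≡ 145^2 = 21025 ≡ 67
149^16 ≡ 67^2 = 4489 ≡ 497
149^32 ≡ 497^2 = 247009 ≡ 4
149^64 ≡ 4^2 = 16
149^128 ≡ 16^2 = 256
149^256 ≡ 256^2 = 65536 ≡ 167
392 = 256 + 128 + 8, so 149^392 ≡ 167·256·67 ≡ 124 (mod 499)
392^2 = 153664 ≡ 471
392^4 ≡ 471^2 = 221841 ≡ 285
392^8 ≡ 285^2 = 81225 ≡ 387
392^16 ≡ 387^2 = 149769 ≡ 69
392^32 ≡ 69^2 = 4761 ≡ 270
392^64 ≡ 270^2 = 72900 ≡ 46
392^128 ≡ 46^2 = 2116 ≡ 120
392^256 ≡ 120^2 = 14400 ≡ 428
292 = 256 + 32 + 4, so 392^292 ≡ 428·270·285 ≡ 101 (mod 499)
124·101 = 12524 ≡ 49 (mod 499)
315 ≠ 49, so verification fails.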